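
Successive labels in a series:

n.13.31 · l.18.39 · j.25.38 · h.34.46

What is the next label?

Letter: letters move back 2 places in the alphabet; n, l, j, h → f.
Second component: differences are 5, 7, 9, … (increasing by 2 each time), so 13, 18, 25, 34 → 45.
Third component: alternating steps +8, −1, +8, −1, …, so 31, 39, 38, 46 → 45.
Putting it together: f.45.45.

f.45.45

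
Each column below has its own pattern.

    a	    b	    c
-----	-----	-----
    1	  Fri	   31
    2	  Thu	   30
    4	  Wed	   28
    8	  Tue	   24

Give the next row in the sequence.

Column a — ×2 each step: 1, 2, 4, 8 → 16.
Column b: runs backward through the weekdays Mon→Sun, so Fri, Thu, Wed, Tue → Mon.
Column c goes 31, 30, 28, 24 → 16 (together with the column a always sums to 32).
Combining the parts gives 16  Mon  16.

16  Mon  16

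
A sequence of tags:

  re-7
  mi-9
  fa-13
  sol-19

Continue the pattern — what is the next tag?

Note: runs through the solfège scale do→ti, so re, mi, fa, sol → la.
Second component goes 7, 9, 13, 19 → 27 (differences are 2, 4, 6, … (increasing by 2 each time)).
Combining the parts gives la-27.

la-27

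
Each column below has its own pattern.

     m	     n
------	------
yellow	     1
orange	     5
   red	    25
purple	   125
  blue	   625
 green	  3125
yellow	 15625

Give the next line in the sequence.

For the column m, repeats yellow → orange → red → purple → blue → green: yellow, orange, red, purple, blue, green, yellow → orange.
Column n — ×5 each step: 1, 5, 25, 125, 625, 3125, 15625 → 78125.
Combining the parts gives orange  78125.

orange  78125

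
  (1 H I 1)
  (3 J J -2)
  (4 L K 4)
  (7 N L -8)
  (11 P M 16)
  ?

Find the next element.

First part — each term is the sum of the two before it: 1, 3, 4, 7, 11 → 18.
First letter — letters move forward 2 places in the alphabet: H, J, L, N, P → R.
Second letter: letters move forward 1 place in the alphabet; I, J, K, L, M → N.
Fourth part — ×(-2) each step: 1, -2, 4, -8, 16 → -32.
Putting it together: (18 R N -32).

(18 R N -32)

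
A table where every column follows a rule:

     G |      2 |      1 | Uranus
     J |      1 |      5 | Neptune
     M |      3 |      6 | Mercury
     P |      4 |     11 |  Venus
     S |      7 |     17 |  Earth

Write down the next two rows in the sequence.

Letter — letters move forward 3 places in the alphabet: G, J, M, P, S → V → Y.
Second component: 2, 1, 3, 4, 7 → 11 → 18 (each term is the sum of the two before it).
For the third component, each term is the sum of the two before it: 1, 5, 6, 11, 17 → 28 → 45.
Planet — runs through the planets Mercury→Neptune: Uranus, Neptune, Mercury, Venus, Earth → Mars → Jupiter.
Putting the parts together: V  11  28  Mars and then Y  18  45  Jupiter.

V  11  28  Mars; Y  18  45  Jupiter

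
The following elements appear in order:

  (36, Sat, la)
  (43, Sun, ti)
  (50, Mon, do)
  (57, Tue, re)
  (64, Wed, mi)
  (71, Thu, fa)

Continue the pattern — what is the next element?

First entry: 36, 43, 50, 57, 64, 71 → 78 (+7 each step).
Day: runs through the weekdays Mon→Sun, so Sat, Sun, Mon, Tue, Wed, Thu → Fri.
For the note, runs through the solfège scale do→ti: la, ti, do, re, mi, fa → sol.
Putting it together: (78, Fri, sol).

(78, Fri, sol)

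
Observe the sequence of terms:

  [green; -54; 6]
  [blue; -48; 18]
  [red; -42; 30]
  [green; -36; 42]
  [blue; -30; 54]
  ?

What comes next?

Colour: repeats green → blue → red; green, blue, red, green, blue → red.
Second coordinate goes -54, -48, -42, -36, -30 → -24 (+6 each step).
Third coordinate: 6, 18, 30, 42, 54 → 66 (+12 each step).
Combining the parts gives [red; -24; 66].

[red; -24; 66]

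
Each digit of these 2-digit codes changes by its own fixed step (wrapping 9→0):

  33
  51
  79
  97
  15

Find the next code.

33

First digit — +2 each step, mod 10: 3, 5, 7, 9, 1 → 3.
Second digit: −2 each step, mod 10; 3, 1, 9, 7, 5 → 3.
Putting it together: 33.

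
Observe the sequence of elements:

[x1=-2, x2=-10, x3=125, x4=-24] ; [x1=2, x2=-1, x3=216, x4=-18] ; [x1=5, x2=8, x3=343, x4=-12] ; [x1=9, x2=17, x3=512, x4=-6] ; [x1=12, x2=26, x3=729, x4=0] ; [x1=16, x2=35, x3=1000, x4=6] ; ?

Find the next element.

[x1=19, x2=44, x3=1331, x4=12]

For the x1, alternating steps +4, +3, +4, +3, …: -2, 2, 5, 9, 12, 16 → 19.
X2: -10, -1, 8, 17, 26, 35 → 44 (+9 each step).
X3: 125, 216, 343, 512, 729, 1000 → 1331 (perfect cubes: 5³, 6³, 7³, …).
X4: -24, -18, -12, -6, 0, 6 → 12 (+6 each step).
So the next element is [x1=19, x2=44, x3=1331, x4=12].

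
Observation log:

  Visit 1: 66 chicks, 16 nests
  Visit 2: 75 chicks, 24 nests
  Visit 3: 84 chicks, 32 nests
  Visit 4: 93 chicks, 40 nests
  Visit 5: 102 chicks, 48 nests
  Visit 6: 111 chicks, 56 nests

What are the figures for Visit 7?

120 chicks, 64 nests

Chicks: +9 each step; 66, 75, 84, 93, 102, 111 → 120.
Nests goes 16, 24, 32, 40, 48, 56 → 64 (+8 each step).
Putting it together: 120 chicks, 64 nests.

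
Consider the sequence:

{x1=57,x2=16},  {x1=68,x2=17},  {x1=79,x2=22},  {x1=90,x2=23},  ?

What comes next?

X1 goes 57, 68, 79, 90 → 101 (+11 each step).
X2: 16, 17, 22, 23 → 28 (alternating steps +1, +5, +1, +5, …).
Putting it together: {x1=101,x2=28}.

{x1=101,x2=28}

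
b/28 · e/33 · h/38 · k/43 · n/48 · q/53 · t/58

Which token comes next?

Letter — letters move forward 3 places in the alphabet: b, e, h, k, n, q, t → w.
Second component: +5 each step, so 28, 33, 38, 43, 48, 53, 58 → 63.
Putting it together: w/63.

w/63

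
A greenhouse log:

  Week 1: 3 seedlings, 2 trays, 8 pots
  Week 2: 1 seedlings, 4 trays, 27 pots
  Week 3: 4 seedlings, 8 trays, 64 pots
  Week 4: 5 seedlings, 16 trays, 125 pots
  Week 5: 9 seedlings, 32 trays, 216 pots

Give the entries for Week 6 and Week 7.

14 seedlings, 64 trays, 343 pots; 23 seedlings, 128 trays, 512 pots

Seedlings — each term is the sum of the two before it: 3, 1, 4, 5, 9 → 14 → 23.
Trays — ×2 each step: 2, 4, 8, 16, 32 → 64 → 128.
Pots: 8, 27, 64, 125, 216 → 343 → 512 (perfect cubes: 2³, 3³, 4³, …).
Putting the parts together: 14 seedlings, 64 trays, 343 pots and then 23 seedlings, 128 trays, 512 pots.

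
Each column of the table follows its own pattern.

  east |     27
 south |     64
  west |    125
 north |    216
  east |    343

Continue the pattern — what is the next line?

Direction: repeats east → south → west → north; east, south, west, north, east → south.
Second component goes 27, 64, 125, 216, 343 → 512 (perfect cubes: 3³, 4³, 5³, …).
So the next line is south  512.

south  512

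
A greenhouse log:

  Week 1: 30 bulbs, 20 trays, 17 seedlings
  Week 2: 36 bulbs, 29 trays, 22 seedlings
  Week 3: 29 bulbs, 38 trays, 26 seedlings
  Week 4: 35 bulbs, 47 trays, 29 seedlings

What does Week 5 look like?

Bulbs: alternating steps +6, −7, +6, −7, …; 30, 36, 29, 35 → 28.
For the trays, +9 each step: 20, 29, 38, 47 → 56.
For the seedlings, differences are 5, 4, 3, … (decreasing by 1 each time): 17, 22, 26, 29 → 31.
Combining the parts gives 28 bulbs, 56 trays, 31 seedlings.

28 bulbs, 56 trays, 31 seedlings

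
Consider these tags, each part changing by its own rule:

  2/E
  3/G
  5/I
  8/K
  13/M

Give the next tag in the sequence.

21/O

First component goes 2, 3, 5, 8, 13 → 21 (each term is the sum of the two before it).
Letter: letters move forward 2 places in the alphabet, so E, G, I, K, M → O.
So the next tag is 21/O.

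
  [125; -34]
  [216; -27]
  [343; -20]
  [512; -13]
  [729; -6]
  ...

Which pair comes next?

For the first value, perfect cubes: 5³, 6³, 7³, …: 125, 216, 343, 512, 729 → 1000.
Second value: -34, -27, -20, -13, -6 → 1 (+7 each step).
Putting it together: [1000; 1].

[1000; 1]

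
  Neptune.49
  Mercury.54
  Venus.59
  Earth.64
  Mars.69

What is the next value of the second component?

Second component: 49, 54, 59, 64, 69 → 74 (+5 each step).

74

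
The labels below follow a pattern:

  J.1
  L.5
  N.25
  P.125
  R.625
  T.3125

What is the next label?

V.15625

Letter goes J, L, N, P, R, T → V (letters move forward 2 places in the alphabet).
For the second component, ×5 each step: 1, 5, 25, 125, 625, 3125 → 15625.
Putting it together: V.15625.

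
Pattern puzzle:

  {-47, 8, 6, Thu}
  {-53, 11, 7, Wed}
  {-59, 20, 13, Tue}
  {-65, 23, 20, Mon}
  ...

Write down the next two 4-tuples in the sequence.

First component — −6 each step: -47, -53, -59, -65 → -71 → -77.
Second component: alternating steps +3, +9, +3, +9, …; 8, 11, 20, 23 → 32 → 35.
Third component: each term is the sum of the two before it; 6, 7, 13, 20 → 33 → 53.
For the day, runs backward through the weekdays Mon→Sun: Thu, Wed, Tue, Mon → Sun → Sat.
So the next two 4-tuples are {-71, 32, 33, Sun} and {-77, 35, 53, Sat}.

{-71, 32, 33, Sun}, {-77, 35, 53, Sat}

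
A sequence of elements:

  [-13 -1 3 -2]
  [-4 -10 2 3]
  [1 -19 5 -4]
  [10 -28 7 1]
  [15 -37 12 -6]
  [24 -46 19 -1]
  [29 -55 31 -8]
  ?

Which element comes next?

[38 -64 50 -3]

For the first entry, alternating steps +9, +5, +9, +5, …: -13, -4, 1, 10, 15, 24, 29 → 38.
For the second entry, −9 each step: -1, -10, -19, -28, -37, -46, -55 → -64.
Third entry: each term is the sum of the two before it; 3, 2, 5, 7, 12, 19, 31 → 50.
Fourth entry goes -2, 3, -4, 1, -6, -1, -8 → -3 (alternating steps +5, −7, +5, −7, …).
Putting it together: [38 -64 50 -3].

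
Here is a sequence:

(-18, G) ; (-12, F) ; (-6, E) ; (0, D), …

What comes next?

(6, C)

First slot: -18, -12, -6, 0 → 6 (+6 each step).
Letter: letters move back 1 place in the alphabet; G, F, E, D → C.
So the next element is (6, C).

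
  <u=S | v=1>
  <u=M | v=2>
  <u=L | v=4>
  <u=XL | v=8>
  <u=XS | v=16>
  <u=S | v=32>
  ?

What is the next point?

<u=M | v=64>

U — repeats S → M → L → XL → XS: S, M, L, XL, XS, S → M.
For the v, ×2 each step: 1, 2, 4, 8, 16, 32 → 64.
Combining the parts gives <u=M | v=64>.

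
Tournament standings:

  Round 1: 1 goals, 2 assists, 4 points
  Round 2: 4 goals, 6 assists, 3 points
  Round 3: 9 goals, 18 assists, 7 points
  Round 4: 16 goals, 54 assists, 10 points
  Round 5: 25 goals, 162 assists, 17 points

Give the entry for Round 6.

Goals: perfect squares: 1², 2², 3², …; 1, 4, 9, 16, 25 → 36.
Assists — ×3 each step: 2, 6, 18, 54, 162 → 486.
Points goes 4, 3, 7, 10, 17 → 27 (each term is the sum of the two before it).
Putting it together: 36 goals, 486 assists, 27 points.

36 goals, 486 assists, 27 points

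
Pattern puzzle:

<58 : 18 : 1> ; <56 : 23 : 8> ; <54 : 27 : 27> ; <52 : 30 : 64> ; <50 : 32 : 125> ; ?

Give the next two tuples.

First part — −2 each step: 58, 56, 54, 52, 50 → 48 → 46.
Second part: differences are 5, 4, 3, … (decreasing by 1 each time), so 18, 23, 27, 30, 32 → 33 → 33.
Third part: 1, 8, 27, 64, 125 → 216 → 343 (perfect cubes: 1³, 2³, 3³, …).
Putting the parts together: <48 : 33 : 216> and then <46 : 33 : 343>.

<48 : 33 : 216>, <46 : 33 : 343>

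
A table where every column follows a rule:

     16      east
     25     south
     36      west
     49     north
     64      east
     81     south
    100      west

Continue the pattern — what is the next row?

121  north

First component: 16, 25, 36, 49, 64, 81, 100 → 121 (perfect squares: 4², 5², 6², …).
Direction: repeats east → south → west → north; east, south, west, north, east, south, west → north.
So the next row is 121  north.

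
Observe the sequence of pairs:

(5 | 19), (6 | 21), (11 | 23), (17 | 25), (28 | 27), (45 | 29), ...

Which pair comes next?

First coordinate — each term is the sum of the two before it: 5, 6, 11, 17, 28, 45 → 73.
For the second coordinate, +2 each step: 19, 21, 23, 25, 27, 29 → 31.
Putting it together: (73 | 31).

(73 | 31)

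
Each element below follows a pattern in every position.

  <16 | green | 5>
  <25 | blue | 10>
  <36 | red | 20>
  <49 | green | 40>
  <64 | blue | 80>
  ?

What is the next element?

First value goes 16, 25, 36, 49, 64 → 81 (perfect squares: 4², 5², 6², …).
Colour — repeats green → blue → red: green, blue, red, green, blue → red.
Third value: ×2 each step, so 5, 10, 20, 40, 80 → 160.
So the next element is <81 | red | 160>.

<81 | red | 160>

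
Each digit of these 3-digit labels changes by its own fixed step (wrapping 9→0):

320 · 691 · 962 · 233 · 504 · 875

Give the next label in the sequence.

146

First digit: +3 each step, mod 10, so 3, 6, 9, 2, 5, 8 → 1.
Second digit: −3 each step, mod 10, so 2, 9, 6, 3, 0, 7 → 4.
Third digit: 0, 1, 2, 3, 4, 5 → 6 (+1 each step, mod 10).
Combining the parts gives 146.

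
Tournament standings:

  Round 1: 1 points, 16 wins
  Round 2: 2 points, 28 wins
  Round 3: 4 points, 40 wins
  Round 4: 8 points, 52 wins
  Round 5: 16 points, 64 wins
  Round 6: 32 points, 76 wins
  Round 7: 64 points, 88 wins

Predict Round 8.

Points goes 1, 2, 4, 8, 16, 32, 64 → 128 (×2 each step).
For the wins, +12 each step: 16, 28, 40, 52, 64, 76, 88 → 100.
Putting it together: 128 points, 100 wins.

128 points, 100 wins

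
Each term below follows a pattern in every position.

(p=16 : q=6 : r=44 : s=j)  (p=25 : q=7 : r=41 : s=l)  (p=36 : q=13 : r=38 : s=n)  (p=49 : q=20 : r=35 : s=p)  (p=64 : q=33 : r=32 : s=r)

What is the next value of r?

29

R goes 44, 41, 38, 35, 32 → 29 (−3 each step).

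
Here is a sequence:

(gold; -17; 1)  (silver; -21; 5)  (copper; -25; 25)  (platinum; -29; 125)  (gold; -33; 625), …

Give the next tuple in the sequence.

(silver; -37; 3125)

Metal: repeats gold → silver → copper → platinum, so gold, silver, copper, platinum, gold → silver.
Second entry goes -17, -21, -25, -29, -33 → -37 (−4 each step).
Third entry: ×5 each step; 1, 5, 25, 125, 625 → 3125.
Combining the parts gives (silver; -37; 3125).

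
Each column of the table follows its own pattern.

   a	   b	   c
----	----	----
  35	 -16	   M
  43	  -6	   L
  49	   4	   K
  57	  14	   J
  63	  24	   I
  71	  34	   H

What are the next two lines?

For the column a, alternating steps +8, +6, +8, +6, …: 35, 43, 49, 57, 63, 71 → 77 → 85.
Column b: +10 each step, so -16, -6, 4, 14, 24, 34 → 44 → 54.
Column c — letters move back 1 place in the alphabet: M, L, K, J, I, H → G → F.
So the next two lines are 77  44  G and 85  54  F.

77  44  G; 85  54  F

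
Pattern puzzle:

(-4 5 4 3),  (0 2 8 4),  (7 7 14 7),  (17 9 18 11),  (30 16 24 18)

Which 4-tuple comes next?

(46 25 28 29)

First entry — differences are 4, 7, 10, … (increasing by 3 each time): -4, 0, 7, 17, 30 → 46.
Second entry: 5, 2, 7, 9, 16 → 25 (each term is the sum of the two before it).
Third entry goes 4, 8, 14, 18, 24 → 28 (alternating steps +4, +6, +4, +6, …).
Fourth entry — each term is the sum of the two before it: 3, 4, 7, 11, 18 → 29.
So the next 4-tuple is (46 25 28 29).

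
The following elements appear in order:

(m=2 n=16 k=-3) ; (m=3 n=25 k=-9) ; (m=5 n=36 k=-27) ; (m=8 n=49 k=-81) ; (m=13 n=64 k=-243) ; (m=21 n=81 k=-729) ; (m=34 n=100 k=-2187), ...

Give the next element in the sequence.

M goes 2, 3, 5, 8, 13, 21, 34 → 55 (each term is the sum of the two before it).
N — perfect squares: 4², 5², 6², …: 16, 25, 36, 49, 64, 81, 100 → 121.
K: -3, -9, -27, -81, -243, -729, -2187 → -6561 (×3 each step).
Putting it together: (m=55 n=121 k=-6561).

(m=55 n=121 k=-6561)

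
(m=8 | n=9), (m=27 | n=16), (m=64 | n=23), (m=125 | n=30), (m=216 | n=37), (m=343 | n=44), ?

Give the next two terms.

(m=512 | n=51), (m=729 | n=58)

M: 8, 27, 64, 125, 216, 343 → 512 → 729 (perfect cubes: 2³, 3³, 4³, …).
N — +7 each step: 9, 16, 23, 30, 37, 44 → 51 → 58.
So the next two terms are (m=512 | n=51) and (m=729 | n=58).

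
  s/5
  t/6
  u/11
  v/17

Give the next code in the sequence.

w/28

Letter — letters move forward 1 place in the alphabet: s, t, u, v → w.
Second component: 5, 6, 11, 17 → 28 (each term is the sum of the two before it).
So the next code is w/28.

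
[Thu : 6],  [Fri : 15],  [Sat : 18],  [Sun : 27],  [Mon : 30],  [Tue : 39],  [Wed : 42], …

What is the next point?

[Thu : 51]

Day goes Thu, Fri, Sat, Sun, Mon, Tue, Wed → Thu (runs through the weekdays Mon→Sun).
Second value: alternating steps +9, +3, +9, +3, …; 6, 15, 18, 27, 30, 39, 42 → 51.
Putting it together: [Thu : 51].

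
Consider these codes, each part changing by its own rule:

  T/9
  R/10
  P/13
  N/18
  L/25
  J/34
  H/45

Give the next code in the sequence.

Letter: letters move back 2 places in the alphabet, so T, R, P, N, L, J, H → F.
Second component goes 9, 10, 13, 18, 25, 34, 45 → 58 (differences are 1, 3, 5, … (increasing by 2 each time)).
Combining the parts gives F/58.

F/58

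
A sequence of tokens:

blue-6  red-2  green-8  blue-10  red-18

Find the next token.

For the colour, repeats blue → red → green: blue, red, green, blue, red → green.
Second component: 6, 2, 8, 10, 18 → 28 (each term is the sum of the two before it).
Putting it together: green-28.

green-28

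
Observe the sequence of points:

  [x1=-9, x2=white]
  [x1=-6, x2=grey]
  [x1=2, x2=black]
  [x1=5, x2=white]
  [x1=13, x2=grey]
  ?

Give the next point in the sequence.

[x1=16, x2=black]

For the x1, alternating steps +3, +8, +3, +8, …: -9, -6, 2, 5, 13 → 16.
X2 goes white, grey, black, white, grey → black (repeats white → grey → black).
So the next point is [x1=16, x2=black].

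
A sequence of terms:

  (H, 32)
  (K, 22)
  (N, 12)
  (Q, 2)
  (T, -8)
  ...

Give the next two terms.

Letter: letters move forward 3 places in the alphabet; H, K, N, Q, T → W → Z.
Second component goes 32, 22, 12, 2, -8 → -18 → -28 (−10 each step).
Putting the parts together: (W, -18) and then (Z, -28).

(W, -18), (Z, -28)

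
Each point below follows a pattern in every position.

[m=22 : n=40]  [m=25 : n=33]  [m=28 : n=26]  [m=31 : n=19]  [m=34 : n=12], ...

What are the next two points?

M goes 22, 25, 28, 31, 34 → 37 → 40 (+3 each step).
N — −7 each step: 40, 33, 26, 19, 12 → 5 → -2.
So the next two points are [m=37 : n=5] and [m=40 : n=-2].

[m=37 : n=5], [m=40 : n=-2]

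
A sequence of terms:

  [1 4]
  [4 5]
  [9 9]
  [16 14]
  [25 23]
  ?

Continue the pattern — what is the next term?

First slot goes 1, 4, 9, 16, 25 → 36 (perfect squares: 1², 2², 3², …).
Second slot: each term is the sum of the two before it; 4, 5, 9, 14, 23 → 37.
Combining the parts gives [36 37].

[36 37]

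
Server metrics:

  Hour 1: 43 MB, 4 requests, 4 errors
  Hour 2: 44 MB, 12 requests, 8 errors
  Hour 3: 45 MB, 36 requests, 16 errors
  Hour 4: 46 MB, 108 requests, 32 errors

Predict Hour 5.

MB: 43, 44, 45, 46 → 47 (+1 each step).
Requests: ×3 each step; 4, 12, 36, 108 → 324.
Errors goes 4, 8, 16, 32 → 64 (×2 each step).
Putting it together: 47 MB, 324 requests, 64 errors.

47 MB, 324 requests, 64 errors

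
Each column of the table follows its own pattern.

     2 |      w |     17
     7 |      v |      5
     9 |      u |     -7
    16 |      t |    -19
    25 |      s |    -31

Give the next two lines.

41  r  -43; 66  q  -55

First component: each term is the sum of the two before it, so 2, 7, 9, 16, 25 → 41 → 66.
Letter: letters move back 1 place in the alphabet; w, v, u, t, s → r → q.
Third component: −12 each step; 17, 5, -7, -19, -31 → -43 → -55.
So the next two lines are 41  r  -43 and 66  q  -55.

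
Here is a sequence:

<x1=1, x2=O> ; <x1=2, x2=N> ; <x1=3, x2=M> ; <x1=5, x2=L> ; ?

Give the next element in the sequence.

<x1=8, x2=K>

X1: 1, 2, 3, 5 → 8 (each term is the sum of the two before it).
X2 — letters move back 1 place in the alphabet: O, N, M, L → K.
So the next element is <x1=8, x2=K>.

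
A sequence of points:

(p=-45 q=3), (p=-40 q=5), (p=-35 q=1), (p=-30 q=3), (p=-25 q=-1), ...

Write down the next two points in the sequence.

(p=-20 q=1), (p=-15 q=-3)

P: +5 each step; -45, -40, -35, -30, -25 → -20 → -15.
Q: alternating steps +2, −4, +2, −4, …; 3, 5, 1, 3, -1 → 1 → -3.
Putting the parts together: (p=-20 q=1) and then (p=-15 q=-3).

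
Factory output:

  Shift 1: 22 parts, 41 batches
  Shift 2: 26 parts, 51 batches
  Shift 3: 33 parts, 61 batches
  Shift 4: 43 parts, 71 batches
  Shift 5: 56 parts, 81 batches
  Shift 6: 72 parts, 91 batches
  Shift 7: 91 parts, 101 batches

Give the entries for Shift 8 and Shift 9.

113 parts, 111 batches; 138 parts, 121 batches

For the parts, differences are 4, 7, 10, … (increasing by 3 each time): 22, 26, 33, 43, 56, 72, 91 → 113 → 138.
Batches: 41, 51, 61, 71, 81, 91, 101 → 111 → 121 (+10 each step).
So the next two records are 113 parts, 111 batches and 138 parts, 121 batches.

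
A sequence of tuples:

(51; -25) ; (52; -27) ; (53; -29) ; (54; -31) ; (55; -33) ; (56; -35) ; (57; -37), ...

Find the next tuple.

First part goes 51, 52, 53, 54, 55, 56, 57 → 58 (+1 each step).
For the second part, −2 each step: -25, -27, -29, -31, -33, -35, -37 → -39.
Putting it together: (58; -39).

(58; -39)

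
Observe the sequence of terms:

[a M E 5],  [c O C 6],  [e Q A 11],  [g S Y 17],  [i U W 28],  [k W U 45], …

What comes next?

First letter — letters move forward 2 places in the alphabet: a, c, e, g, i, k → m.
Second letter: letters move forward 2 places in the alphabet, so M, O, Q, S, U, W → Y.
Third letter: letters move back 2 places in the alphabet, wrapping A→Z, so E, C, A, Y, W, U → S.
Fourth part goes 5, 6, 11, 17, 28, 45 → 73 (each term is the sum of the two before it).
So the next term is [m Y S 73].

[m Y S 73]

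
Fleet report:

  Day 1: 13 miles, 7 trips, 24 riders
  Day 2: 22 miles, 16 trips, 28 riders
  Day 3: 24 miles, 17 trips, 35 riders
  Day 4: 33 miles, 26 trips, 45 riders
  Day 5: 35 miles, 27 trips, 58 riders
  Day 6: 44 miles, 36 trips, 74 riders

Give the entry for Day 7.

46 miles, 37 trips, 93 riders

Miles: 13, 22, 24, 33, 35, 44 → 46 (alternating steps +9, +2, +9, +2, …).
Trips: alternating steps +9, +1, +9, +1, …, so 7, 16, 17, 26, 27, 36 → 37.
Riders: 24, 28, 35, 45, 58, 74 → 93 (differences are 4, 7, 10, … (increasing by 3 each time)).
Combining the parts gives 46 miles, 37 trips, 93 riders.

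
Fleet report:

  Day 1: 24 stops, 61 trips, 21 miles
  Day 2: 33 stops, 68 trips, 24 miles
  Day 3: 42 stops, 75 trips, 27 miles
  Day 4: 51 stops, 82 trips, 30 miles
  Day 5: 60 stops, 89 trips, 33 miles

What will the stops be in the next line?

69

Stops: 24, 33, 42, 51, 60 → 69 (+9 each step).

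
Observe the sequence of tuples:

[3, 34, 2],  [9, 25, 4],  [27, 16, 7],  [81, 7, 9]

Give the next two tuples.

[243, -2, 12], [729, -11, 14]

First value: 3, 9, 27, 81 → 243 → 729 (×3 each step).
Second value: 34, 25, 16, 7 → -2 → -11 (−9 each step).
Third value — alternating steps +2, +3, +2, +3, …: 2, 4, 7, 9 → 12 → 14.
Putting the parts together: [243, -2, 12] and then [729, -11, 14].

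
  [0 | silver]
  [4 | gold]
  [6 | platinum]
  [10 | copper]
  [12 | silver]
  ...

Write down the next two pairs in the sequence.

[16 | gold], [18 | platinum]

First entry: alternating steps +4, +2, +4, +2, …; 0, 4, 6, 10, 12 → 16 → 18.
Metal: repeats silver → gold → platinum → copper, so silver, gold, platinum, copper, silver → gold → platinum.
Putting the parts together: [16 | gold] and then [18 | platinum].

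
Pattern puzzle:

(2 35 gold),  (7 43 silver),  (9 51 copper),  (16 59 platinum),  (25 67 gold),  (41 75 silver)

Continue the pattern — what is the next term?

(66 83 copper)

First part: each term is the sum of the two before it, so 2, 7, 9, 16, 25, 41 → 66.
For the second part, +8 each step: 35, 43, 51, 59, 67, 75 → 83.
Metal — repeats gold → silver → copper → platinum: gold, silver, copper, platinum, gold, silver → copper.
Combining the parts gives (66 83 copper).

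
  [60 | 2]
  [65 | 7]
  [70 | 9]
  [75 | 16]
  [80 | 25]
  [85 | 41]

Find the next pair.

First coordinate: +5 each step, so 60, 65, 70, 75, 80, 85 → 90.
Second coordinate: each term is the sum of the two before it; 2, 7, 9, 16, 25, 41 → 66.
So the next pair is [90 | 66].

[90 | 66]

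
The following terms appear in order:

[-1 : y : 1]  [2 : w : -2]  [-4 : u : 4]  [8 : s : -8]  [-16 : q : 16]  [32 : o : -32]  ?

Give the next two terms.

First value: -1, 2, -4, 8, -16, 32 → -64 → 128 (×(-2) each step).
Letter: letters move back 2 places in the alphabet; y, w, u, s, q, o → m → k.
Third value — always the negative of the first value: 1, -2, 4, -8, 16, -32 → 64 → -128.
Putting the parts together: [-64 : m : 64] and then [128 : k : -128].

[-64 : m : 64], [128 : k : -128]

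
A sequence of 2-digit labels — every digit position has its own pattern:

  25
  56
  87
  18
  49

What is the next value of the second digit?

0

Second digit: +1 each step, mod 10, so 5, 6, 7, 8, 9 → 0.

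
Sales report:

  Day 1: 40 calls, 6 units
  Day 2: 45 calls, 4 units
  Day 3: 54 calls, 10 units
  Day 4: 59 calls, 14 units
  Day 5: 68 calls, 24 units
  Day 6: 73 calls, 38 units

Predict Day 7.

Calls goes 40, 45, 54, 59, 68, 73 → 82 (alternating steps +5, +9, +5, +9, …).
Units: 6, 4, 10, 14, 24, 38 → 62 (each term is the sum of the two before it).
Putting it together: 82 calls, 62 units.

82 calls, 62 units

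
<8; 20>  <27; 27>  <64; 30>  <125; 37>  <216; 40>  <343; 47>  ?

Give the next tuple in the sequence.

<512; 50>

First part goes 8, 27, 64, 125, 216, 343 → 512 (perfect cubes: 2³, 3³, 4³, …).
Second part — alternating steps +7, +3, +7, +3, …: 20, 27, 30, 37, 40, 47 → 50.
Combining the parts gives <512; 50>.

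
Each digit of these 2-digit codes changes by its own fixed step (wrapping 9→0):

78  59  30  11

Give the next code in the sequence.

92

First digit goes 7, 5, 3, 1 → 9 (−2 each step, mod 10).
Second digit — +1 each step, mod 10: 8, 9, 0, 1 → 2.
Combining the parts gives 92.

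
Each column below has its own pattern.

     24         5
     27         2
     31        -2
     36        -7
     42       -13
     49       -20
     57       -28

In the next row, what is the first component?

66

First component goes 24, 27, 31, 36, 42, 49, 57 → 66 (differences are 3, 4, 5, … (increasing by 1 each time)).
Second component: together with the first component always sums to 29, so 5, 2, -2, -7, -13, -20, -28 → -37.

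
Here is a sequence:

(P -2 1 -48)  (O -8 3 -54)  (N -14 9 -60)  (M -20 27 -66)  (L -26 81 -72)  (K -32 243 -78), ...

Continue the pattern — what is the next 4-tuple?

Letter: letters move back 1 place in the alphabet, so P, O, N, M, L, K → J.
Second entry: -2, -8, -14, -20, -26, -32 → -38 (−6 each step).
For the third entry, ×3 each step: 1, 3, 9, 27, 81, 243 → 729.
Fourth entry — −6 each step: -48, -54, -60, -66, -72, -78 → -84.
Combining the parts gives (J -38 729 -84).

(J -38 729 -84)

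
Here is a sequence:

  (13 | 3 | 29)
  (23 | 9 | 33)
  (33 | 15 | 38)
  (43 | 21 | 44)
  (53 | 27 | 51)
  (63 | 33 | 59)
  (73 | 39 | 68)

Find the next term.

First coordinate: +10 each step, so 13, 23, 33, 43, 53, 63, 73 → 83.
Second coordinate goes 3, 9, 15, 21, 27, 33, 39 → 45 (+6 each step).
Third coordinate: 29, 33, 38, 44, 51, 59, 68 → 78 (differences are 4, 5, 6, … (increasing by 1 each time)).
So the next term is (83 | 45 | 78).

(83 | 45 | 78)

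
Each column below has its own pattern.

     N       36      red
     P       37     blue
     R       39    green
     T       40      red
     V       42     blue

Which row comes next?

X  43  green

Letter goes N, P, R, T, V → X (letters move forward 2 places in the alphabet).
Second component: alternating steps +1, +2, +1, +2, …; 36, 37, 39, 40, 42 → 43.
Colour: repeats red → blue → green, so red, blue, green, red, blue → green.
So the next row is X  43  green.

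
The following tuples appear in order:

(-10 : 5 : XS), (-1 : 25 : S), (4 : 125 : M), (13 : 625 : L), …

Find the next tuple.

(18 : 3125 : XL)

First value: alternating steps +9, +5, +9, +5, …, so -10, -1, 4, 13 → 18.
Second value goes 5, 25, 125, 625 → 3125 (×5 each step).
For the size, runs through clothing sizes XS→XL: XS, S, M, L → XL.
Combining the parts gives (18 : 3125 : XL).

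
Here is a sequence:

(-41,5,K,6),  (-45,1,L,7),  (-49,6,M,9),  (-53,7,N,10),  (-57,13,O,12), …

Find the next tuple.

(-61,20,P,13)

First coordinate — −4 each step: -41, -45, -49, -53, -57 → -61.
For the second coordinate, each term is the sum of the two before it: 5, 1, 6, 7, 13 → 20.
Letter: K, L, M, N, O → P (letters move forward 1 place in the alphabet).
Fourth coordinate: 6, 7, 9, 10, 12 → 13 (alternating steps +1, +2, +1, +2, …).
Putting it together: (-61,20,P,13).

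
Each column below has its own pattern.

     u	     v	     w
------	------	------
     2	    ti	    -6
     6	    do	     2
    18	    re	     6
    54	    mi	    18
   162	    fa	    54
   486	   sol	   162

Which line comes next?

Column u — ×3 each step: 2, 6, 18, 54, 162, 486 → 1458.
Column v: runs through the solfège scale do→ti; ti, do, re, mi, fa, sol → la.
Column w goes -6, 2, 6, 18, 54, 162 → 486 (always the previous value of the column u).
So the next line is 1458  la  486.

1458  la  486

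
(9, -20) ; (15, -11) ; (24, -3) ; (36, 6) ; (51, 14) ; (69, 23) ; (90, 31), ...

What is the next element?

(114, 40)

First coordinate: 9, 15, 24, 36, 51, 69, 90 → 114 (differences are 6, 9, 12, … (increasing by 3 each time)).
For the second coordinate, alternating steps +9, +8, +9, +8, …: -20, -11, -3, 6, 14, 23, 31 → 40.
Combining the parts gives (114, 40).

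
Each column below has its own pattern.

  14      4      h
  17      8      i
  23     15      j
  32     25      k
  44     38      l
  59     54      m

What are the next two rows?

77  73  n; 98  95  o

First component: differences are 3, 6, 9, … (increasing by 3 each time); 14, 17, 23, 32, 44, 59 → 77 → 98.
Second component: differences are 4, 7, 10, … (increasing by 3 each time); 4, 8, 15, 25, 38, 54 → 73 → 95.
Letter: h, i, j, k, l, m → n → o (letters move forward 1 place in the alphabet).
So the next two rows are 77  73  n and 98  95  o.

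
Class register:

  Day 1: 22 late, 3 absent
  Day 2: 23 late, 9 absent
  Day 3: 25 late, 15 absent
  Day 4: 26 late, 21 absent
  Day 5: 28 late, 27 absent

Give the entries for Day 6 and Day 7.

Late goes 22, 23, 25, 26, 28 → 29 → 31 (alternating steps +1, +2, +1, +2, …).
Absent: 3, 9, 15, 21, 27 → 33 → 39 (+6 each step).
So the next two rows are 29 late, 33 absent and 31 late, 39 absent.

29 late, 33 absent; 31 late, 39 absent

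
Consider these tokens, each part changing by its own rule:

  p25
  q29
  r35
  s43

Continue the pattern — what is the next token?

t53

Letter: letters move forward 1 place in the alphabet, so p, q, r, s → t.
Second component goes 25, 29, 35, 43 → 53 (differences are 4, 6, 8, … (increasing by 2 each time)).
So the next token is t53.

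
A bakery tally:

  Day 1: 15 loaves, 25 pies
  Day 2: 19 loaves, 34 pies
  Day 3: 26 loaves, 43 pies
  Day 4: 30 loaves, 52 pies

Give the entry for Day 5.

37 loaves, 61 pies

Loaves: alternating steps +4, +7, +4, +7, …; 15, 19, 26, 30 → 37.
Pies — +9 each step: 25, 34, 43, 52 → 61.
So the next record is 37 loaves, 61 pies.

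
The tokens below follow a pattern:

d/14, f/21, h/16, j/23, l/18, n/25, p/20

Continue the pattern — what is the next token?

r/27

Letter goes d, f, h, j, l, n, p → r (letters move forward 2 places in the alphabet).
Second component — alternating steps +7, −5, +7, −5, …: 14, 21, 16, 23, 18, 25, 20 → 27.
Combining the parts gives r/27.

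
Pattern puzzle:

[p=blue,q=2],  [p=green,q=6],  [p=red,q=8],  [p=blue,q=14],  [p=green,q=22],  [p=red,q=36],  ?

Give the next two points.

[p=blue,q=58], [p=green,q=94]

P: blue, green, red, blue, green, red → blue → green (repeats blue → green → red).
Q goes 2, 6, 8, 14, 22, 36 → 58 → 94 (each term is the sum of the two before it).
So the next two points are [p=blue,q=58] and [p=green,q=94].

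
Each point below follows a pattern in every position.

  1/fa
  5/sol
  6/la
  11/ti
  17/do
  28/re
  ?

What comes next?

45/mi

First component: 1, 5, 6, 11, 17, 28 → 45 (each term is the sum of the two before it).
Note — runs through the solfège scale do→ti: fa, sol, la, ti, do, re → mi.
So the next point is 45/mi.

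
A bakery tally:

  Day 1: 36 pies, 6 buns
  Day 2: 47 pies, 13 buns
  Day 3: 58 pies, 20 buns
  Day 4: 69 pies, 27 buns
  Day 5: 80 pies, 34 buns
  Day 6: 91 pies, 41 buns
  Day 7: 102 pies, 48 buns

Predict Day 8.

113 pies, 55 buns

Pies — +11 each step: 36, 47, 58, 69, 80, 91, 102 → 113.
Buns: 6, 13, 20, 27, 34, 41, 48 → 55 (+7 each step).
Putting it together: 113 pies, 55 buns.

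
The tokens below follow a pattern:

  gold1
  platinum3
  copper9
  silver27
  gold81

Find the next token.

Metal: repeats gold → platinum → copper → silver; gold, platinum, copper, silver, gold → platinum.
Second component: ×3 each step, so 1, 3, 9, 27, 81 → 243.
Putting it together: platinum243.

platinum243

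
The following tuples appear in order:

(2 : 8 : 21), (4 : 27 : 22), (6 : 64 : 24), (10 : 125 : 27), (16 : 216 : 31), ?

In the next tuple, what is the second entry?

First entry — each term is the sum of the two before it: 2, 4, 6, 10, 16 → 26.
Second entry goes 8, 27, 64, 125, 216 → 343 (perfect cubes: 2³, 3³, 4³, …).
Third entry goes 21, 22, 24, 27, 31 → 36 (differences are 1, 2, 3, … (increasing by 1 each time)).

343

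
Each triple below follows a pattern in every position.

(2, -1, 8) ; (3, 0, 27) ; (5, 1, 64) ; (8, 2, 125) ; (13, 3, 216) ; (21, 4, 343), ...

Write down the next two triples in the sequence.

First part: each term is the sum of the two before it; 2, 3, 5, 8, 13, 21 → 34 → 55.
Second part goes -1, 0, 1, 2, 3, 4 → 5 → 6 (+1 each step).
For the third part, perfect cubes: 2³, 3³, 4³, …: 8, 27, 64, 125, 216, 343 → 512 → 729.
So the next two triples are (34, 5, 512) and (55, 6, 729).

(34, 5, 512), (55, 6, 729)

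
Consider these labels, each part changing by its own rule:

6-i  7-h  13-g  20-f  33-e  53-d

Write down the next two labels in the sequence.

For the first component, each term is the sum of the two before it: 6, 7, 13, 20, 33, 53 → 86 → 139.
Letter: letters move back 1 place in the alphabet; i, h, g, f, e, d → c → b.
So the next two labels are 86-c and 139-b.

86-c then 139-b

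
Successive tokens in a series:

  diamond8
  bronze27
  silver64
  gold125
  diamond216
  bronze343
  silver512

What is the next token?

For the rank, repeats diamond → bronze → silver → gold: diamond, bronze, silver, gold, diamond, bronze, silver → gold.
Second component: perfect cubes: 2³, 3³, 4³, …; 8, 27, 64, 125, 216, 343, 512 → 729.
Combining the parts gives gold729.

gold729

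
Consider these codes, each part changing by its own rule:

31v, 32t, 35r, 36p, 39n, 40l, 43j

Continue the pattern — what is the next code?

44h

First component: 31, 32, 35, 36, 39, 40, 43 → 44 (alternating steps +1, +3, +1, +3, …).
For the letter, letters move back 2 places in the alphabet: v, t, r, p, n, l, j → h.
Combining the parts gives 44h.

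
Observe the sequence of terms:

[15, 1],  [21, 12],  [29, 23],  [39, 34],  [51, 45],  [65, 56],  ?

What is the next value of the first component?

81

First component goes 15, 21, 29, 39, 51, 65 → 81 (differences are 6, 8, 10, … (increasing by 2 each time)).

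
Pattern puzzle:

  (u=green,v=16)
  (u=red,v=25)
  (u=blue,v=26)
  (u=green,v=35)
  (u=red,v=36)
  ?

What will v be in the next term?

V: 16, 25, 26, 35, 36 → 45 (alternating steps +9, +1, +9, +1, …).

45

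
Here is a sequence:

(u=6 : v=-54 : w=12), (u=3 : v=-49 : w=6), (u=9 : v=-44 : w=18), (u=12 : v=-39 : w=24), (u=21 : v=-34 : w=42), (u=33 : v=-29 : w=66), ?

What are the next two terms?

U: each term is the sum of the two before it; 6, 3, 9, 12, 21, 33 → 54 → 87.
V — +5 each step: -54, -49, -44, -39, -34, -29 → -24 → -19.
W — always 2 × the u: 12, 6, 18, 24, 42, 66 → 108 → 174.
So the next two terms are (u=54 : v=-24 : w=108) and (u=87 : v=-19 : w=174).

(u=54 : v=-24 : w=108), (u=87 : v=-19 : w=174)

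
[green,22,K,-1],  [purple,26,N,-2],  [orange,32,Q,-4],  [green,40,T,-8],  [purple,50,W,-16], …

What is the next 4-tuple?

Colour — repeats green → purple → orange: green, purple, orange, green, purple → orange.
Second entry: differences are 4, 6, 8, … (increasing by 2 each time); 22, 26, 32, 40, 50 → 62.
Letter: letters move forward 3 places in the alphabet, so K, N, Q, T, W → Z.
Fourth entry goes -1, -2, -4, -8, -16 → -32 (×2 each step).
Putting it together: [orange,62,Z,-32].

[orange,62,Z,-32]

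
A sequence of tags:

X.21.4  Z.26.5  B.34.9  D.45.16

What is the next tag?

Letter: letters move forward 2 places in the alphabet, wrapping Z→A, so X, Z, B, D → F.
Second component — differences are 5, 8, 11, … (increasing by 3 each time): 21, 26, 34, 45 → 59.
For the third component, differences are 1, 4, 7, … (increasing by 3 each time): 4, 5, 9, 16 → 26.
So the next tag is F.59.26.

F.59.26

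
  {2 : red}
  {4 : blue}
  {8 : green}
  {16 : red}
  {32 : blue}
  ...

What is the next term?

{64 : green}

First slot — ×2 each step: 2, 4, 8, 16, 32 → 64.
Colour: repeats red → blue → green, so red, blue, green, red, blue → green.
Putting it together: {64 : green}.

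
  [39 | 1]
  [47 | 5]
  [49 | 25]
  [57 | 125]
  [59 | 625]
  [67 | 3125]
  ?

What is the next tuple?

[69 | 15625]

First slot: alternating steps +8, +2, +8, +2, …, so 39, 47, 49, 57, 59, 67 → 69.
Second slot: ×5 each step; 1, 5, 25, 125, 625, 3125 → 15625.
So the next tuple is [69 | 15625].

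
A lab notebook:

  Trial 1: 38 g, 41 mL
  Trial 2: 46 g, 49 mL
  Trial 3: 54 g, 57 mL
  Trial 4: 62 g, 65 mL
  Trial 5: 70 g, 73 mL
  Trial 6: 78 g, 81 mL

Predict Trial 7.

G: +8 each step, so 38, 46, 54, 62, 70, 78 → 86.
ML goes 41, 49, 57, 65, 73, 81 → 89 (always 3 more than the g).
Putting it together: 86 g, 89 mL.

86 g, 89 mL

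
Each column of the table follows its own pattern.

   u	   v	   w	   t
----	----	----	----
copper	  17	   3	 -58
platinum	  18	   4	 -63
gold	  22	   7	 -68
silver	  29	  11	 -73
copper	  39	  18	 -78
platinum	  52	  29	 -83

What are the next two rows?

Column u — repeats copper → platinum → gold → silver: copper, platinum, gold, silver, copper, platinum → gold → silver.
Column v: differences are 1, 4, 7, … (increasing by 3 each time); 17, 18, 22, 29, 39, 52 → 68 → 87.
Column w: each term is the sum of the two before it; 3, 4, 7, 11, 18, 29 → 47 → 76.
For the column t, −5 each step: -58, -63, -68, -73, -78, -83 → -88 → -93.
So the next two rows are gold  68  47  -88 and silver  87  76  -93.

gold  68  47  -88; silver  87  76  -93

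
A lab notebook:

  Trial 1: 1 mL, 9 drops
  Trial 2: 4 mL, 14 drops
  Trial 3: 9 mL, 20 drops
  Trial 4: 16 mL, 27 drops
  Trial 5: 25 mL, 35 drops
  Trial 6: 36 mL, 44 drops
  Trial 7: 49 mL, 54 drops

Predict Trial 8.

64 mL, 65 drops

For the mL, perfect squares: 1², 2², 3², …: 1, 4, 9, 16, 25, 36, 49 → 64.
For the drops, differences are 5, 6, 7, … (increasing by 1 each time): 9, 14, 20, 27, 35, 44, 54 → 65.
Combining the parts gives 64 mL, 65 drops.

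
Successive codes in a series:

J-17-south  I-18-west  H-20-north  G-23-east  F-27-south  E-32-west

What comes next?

Letter — letters move back 1 place in the alphabet: J, I, H, G, F, E → D.
Second component — differences are 1, 2, 3, … (increasing by 1 each time): 17, 18, 20, 23, 27, 32 → 38.
Direction goes south, west, north, east, south, west → north (repeats south → west → north → east).
So the next code is D-38-north.

D-38-north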